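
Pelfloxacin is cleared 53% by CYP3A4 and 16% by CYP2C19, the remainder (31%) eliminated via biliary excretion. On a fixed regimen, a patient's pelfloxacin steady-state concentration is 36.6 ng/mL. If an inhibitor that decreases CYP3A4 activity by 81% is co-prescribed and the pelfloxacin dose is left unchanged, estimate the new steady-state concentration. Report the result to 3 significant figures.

64.1 ng/mL

CYP3A4: 0.53 × 0.19 = 0.1007
CYP2C19: 0.16 (unchanged)
Other: 0.31 (unchanged)
Relative clearance = 0.1007 + 0.16 + 0.31 = 0.5707.
New steady-state concentration = baseline ÷ relative clearance = 36.6 / 0.5707 = 64.1 ng/mL.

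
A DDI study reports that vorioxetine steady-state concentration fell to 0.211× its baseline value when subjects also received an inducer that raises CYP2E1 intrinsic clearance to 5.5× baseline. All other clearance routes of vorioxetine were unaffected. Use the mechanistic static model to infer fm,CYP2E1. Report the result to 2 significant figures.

Let x = fm,CYP2E1. Because steady-state concentration ∝ 1/CL, relative clearance rose to 1/0.211 = 4.739.
Setting x·5.5 + (1 − x) = 4.739 and solving: x = (4.739 − 1)/(5.5 − 1) = 0.83.

0.83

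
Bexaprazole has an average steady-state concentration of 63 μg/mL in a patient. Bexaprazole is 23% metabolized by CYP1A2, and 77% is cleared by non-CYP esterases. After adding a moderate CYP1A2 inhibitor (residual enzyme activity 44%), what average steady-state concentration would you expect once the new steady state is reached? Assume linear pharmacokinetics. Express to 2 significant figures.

CYP1A2: 0.23 × 0.44 = 0.1012
Other: 0.77 (unchanged)
Relative clearance = 0.1012 + 0.77 = 0.8712.
With dosing unchanged, average steady-state concentration scales as 1/CL: 63 / 0.8712 = 72 μg/mL.

72 μg/mL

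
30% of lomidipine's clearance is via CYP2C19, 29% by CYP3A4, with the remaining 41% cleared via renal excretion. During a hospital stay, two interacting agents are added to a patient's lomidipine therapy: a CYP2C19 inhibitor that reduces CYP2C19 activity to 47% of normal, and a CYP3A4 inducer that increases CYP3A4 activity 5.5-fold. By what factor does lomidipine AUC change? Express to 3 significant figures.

0.466

The CYP2C19 pathway (30% of clearance) is reduced to 0.47× activity: 0.3 × 0.47 = 0.141.
The CYP3A4 pathway (29% of clearance) rises to 5.5× activity: 0.29 × 5.5 = 1.595.
Non-CYP routes (41%) are unchanged.
Relative clearance = 0.141 + 1.595 + 0.41 = 2.146.
Net AUC ratio = 1 / 2.146 = 0.466.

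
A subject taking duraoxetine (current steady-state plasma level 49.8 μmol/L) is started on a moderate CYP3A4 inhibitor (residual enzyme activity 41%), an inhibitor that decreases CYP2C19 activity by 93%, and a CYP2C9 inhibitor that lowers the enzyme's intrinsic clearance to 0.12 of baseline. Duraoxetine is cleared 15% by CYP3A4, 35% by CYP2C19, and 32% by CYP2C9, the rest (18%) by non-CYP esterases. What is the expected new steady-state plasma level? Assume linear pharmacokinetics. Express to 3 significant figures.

The CYP3A4 pathway (15% of clearance) is reduced to 0.41× activity: 0.15 × 0.41 = 0.0615.
The CYP2C19 pathway (35% of clearance) falls to 0.07× activity: 0.35 × 0.07 = 0.0245.
The CYP2C9 pathway (32% of clearance) is reduced to 0.12× activity: 0.32 × 0.12 = 0.0384.
The remaining 18% of clearance is unaffected.
Relative clearance = 0.0615 + 0.0245 + 0.0384 + 0.18 = 0.3044.
New steady-state plasma level = 49.8 / 0.3044 = 164 μmol/L (concentration scales inversely with clearance).

164 μmol/L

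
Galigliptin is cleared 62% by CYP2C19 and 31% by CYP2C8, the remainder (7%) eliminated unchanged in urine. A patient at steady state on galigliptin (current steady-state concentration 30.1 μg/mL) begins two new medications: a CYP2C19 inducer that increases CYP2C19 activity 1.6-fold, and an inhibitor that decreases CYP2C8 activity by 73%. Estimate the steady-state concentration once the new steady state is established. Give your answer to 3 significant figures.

The CYP2C19 pathway (62% of clearance) is boosted to 1.6× activity: 0.62 × 1.6 = 0.992.
The CYP2C8 pathway (31% of clearance) drops to 0.27× activity: 0.31 × 0.27 = 0.0837.
The remaining 7% of clearance is unaffected.
Relative clearance = 0.992 + 0.0837 + 0.07 = 1.1457.
New steady-state concentration = 30.1 / 1.1457 = 26.3 μg/mL (concentration scales inversely with clearance).

26.3 μg/mL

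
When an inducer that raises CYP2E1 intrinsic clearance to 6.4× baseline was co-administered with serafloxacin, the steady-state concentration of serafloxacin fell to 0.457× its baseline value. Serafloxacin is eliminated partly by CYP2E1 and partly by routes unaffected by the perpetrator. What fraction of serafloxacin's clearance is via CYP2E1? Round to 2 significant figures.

Write x for the fraction cleared via CYP2E1. The observed steady-state concentration change means clearance rose to 1/0.457 = 2.188 of baseline.
Setting x·6.4 + (1 − x) = 2.188 and solving: x = (2.188 − 1)/(6.4 − 1) = 0.22.

0.22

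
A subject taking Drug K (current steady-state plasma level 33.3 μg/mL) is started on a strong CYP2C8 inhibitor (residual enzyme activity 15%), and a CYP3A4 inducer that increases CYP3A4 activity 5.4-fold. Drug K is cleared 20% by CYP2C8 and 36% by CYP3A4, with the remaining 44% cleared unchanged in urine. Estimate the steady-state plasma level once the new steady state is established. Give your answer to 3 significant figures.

The CYP2C8 pathway (20% of clearance) falls to 0.15× activity: 0.2 × 0.15 = 0.03.
The CYP3A4 pathway (36% of clearance) rises to 5.4× activity: 0.36 × 5.4 = 1.944.
The remaining 44% of clearance is unaffected.
Relative clearance = 0.03 + 1.944 + 0.44 = 2.414.
Steady-state plasma level ∝ 1/CL: new value = 33.3 / 2.414 = 13.8 μg/mL.

13.8 μg/mL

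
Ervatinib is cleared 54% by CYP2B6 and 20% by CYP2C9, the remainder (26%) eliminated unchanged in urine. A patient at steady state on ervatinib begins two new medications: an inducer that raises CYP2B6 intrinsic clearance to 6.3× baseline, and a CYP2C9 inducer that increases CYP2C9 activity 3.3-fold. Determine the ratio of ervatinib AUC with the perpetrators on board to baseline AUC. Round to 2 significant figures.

0.23

CYP2B6: 0.54 × 6.3 = 3.402
CYP2C9: 0.2 × 3.3 = 0.66
Other: 0.26 (unchanged)
CL_new/CL_old = 3.402 + 0.66 + 0.26 = 4.322.
Net AUC ratio = 1 / 4.322 = 0.23.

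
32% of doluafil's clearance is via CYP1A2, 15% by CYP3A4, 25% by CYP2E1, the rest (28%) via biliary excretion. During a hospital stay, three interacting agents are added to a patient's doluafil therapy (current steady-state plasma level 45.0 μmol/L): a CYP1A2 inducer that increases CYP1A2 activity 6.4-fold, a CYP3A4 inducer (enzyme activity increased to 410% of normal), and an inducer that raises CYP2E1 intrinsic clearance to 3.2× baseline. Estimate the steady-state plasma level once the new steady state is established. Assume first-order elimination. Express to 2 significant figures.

CYP1A2: 0.32 × 6.4 = 2.048
CYP3A4: 0.15 × 4.1 = 0.615
CYP2E1: 0.25 × 3.2 = 0.8
Other: 0.28 (unchanged)
Relative clearance = 2.048 + 0.615 + 0.8 + 0.28 = 3.743.
Steady-state plasma level ∝ 1/CL: new value = 45.0 / 3.743 = 12 μmol/L.

12 μmol/L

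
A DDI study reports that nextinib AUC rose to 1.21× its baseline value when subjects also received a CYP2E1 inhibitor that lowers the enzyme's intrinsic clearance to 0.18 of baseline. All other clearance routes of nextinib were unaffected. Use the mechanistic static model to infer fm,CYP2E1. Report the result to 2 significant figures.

0.21

Write x for the fraction cleared via CYP2E1. The observed AUC change means clearance fell to 1/1.21 = 0.8264 of baseline.
Setting x·0.18 + (1 − x) = 0.8264 and solving: x = (0.8264 − 1)/(0.18 − 1) = 0.21.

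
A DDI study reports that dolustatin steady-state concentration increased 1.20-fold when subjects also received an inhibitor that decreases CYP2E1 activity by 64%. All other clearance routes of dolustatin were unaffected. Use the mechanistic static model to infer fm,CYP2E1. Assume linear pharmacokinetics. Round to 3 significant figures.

0.260

CL'/CL = 1 / 1.20 = 0.8333
0.36·fm + (1 − fm) = 0.8333
fm = (0.8333 − 1) / (0.36 − 1) = 0.260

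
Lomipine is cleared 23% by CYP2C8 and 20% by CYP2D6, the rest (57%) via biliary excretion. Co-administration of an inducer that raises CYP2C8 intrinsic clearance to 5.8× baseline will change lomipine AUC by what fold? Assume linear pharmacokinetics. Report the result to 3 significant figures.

The CYP2C8 pathway (23% of clearance) rises to 5.8× activity: 0.23 × 5.8 = 1.334.
CYP2D6 (20%) and the residual 57% are unaffected.
New clearance relative to baseline: 1.334 + 0.2 + 0.57 = 2.104.
Since AUC ∝ 1/CL, the ratio is 1 / 2.104 = 0.475.

0.475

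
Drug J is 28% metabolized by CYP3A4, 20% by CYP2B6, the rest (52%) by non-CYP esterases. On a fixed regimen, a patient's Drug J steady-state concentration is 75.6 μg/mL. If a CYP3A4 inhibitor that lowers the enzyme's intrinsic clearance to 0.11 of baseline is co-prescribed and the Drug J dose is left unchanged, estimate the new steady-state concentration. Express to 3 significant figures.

101 μg/mL

The CYP3A4 pathway (28% of clearance) is reduced to 0.11× activity: 0.28 × 0.11 = 0.0308.
CYP2B6 (20%) and the residual 52% are unaffected.
Relative clearance = 0.0308 + 0.2 + 0.52 = 0.7508.
New steady-state concentration = baseline ÷ relative clearance = 75.6 / 0.7508 = 101 μg/mL.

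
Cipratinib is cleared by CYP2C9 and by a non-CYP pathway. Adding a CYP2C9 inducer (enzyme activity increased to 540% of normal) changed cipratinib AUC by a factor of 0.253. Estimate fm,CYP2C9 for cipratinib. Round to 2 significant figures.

Let fm be the CYP2C9 fraction. New clearance relative to baseline = fm × 5.4 + (1 − fm).
AUC ratio = 1 / (new CL fraction), so new CL fraction = 1 / 0.253 = 3.953.
fm × 5.4 + 1 − fm = 3.953  ⇒  fm × (5.4 − 1) = 2.953  ⇒  fm = 0.67.

0.67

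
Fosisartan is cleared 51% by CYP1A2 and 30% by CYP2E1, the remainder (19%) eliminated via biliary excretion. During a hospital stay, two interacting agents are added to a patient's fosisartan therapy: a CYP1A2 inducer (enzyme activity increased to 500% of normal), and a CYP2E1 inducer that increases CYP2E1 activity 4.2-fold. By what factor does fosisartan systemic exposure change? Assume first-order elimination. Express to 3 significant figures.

The CYP1A2 pathway (51% of clearance) is boosted to 5× activity: 0.51 × 5 = 2.55.
The CYP2E1 pathway (30% of clearance) rises to 4.2× activity: 0.3 × 4.2 = 1.26.
Non-CYP routes (19%) are unchanged.
CL_new/CL_old = 2.55 + 1.26 + 0.19 = 4.
Net systemic exposure ratio = 1 / 4 = 0.250.

0.250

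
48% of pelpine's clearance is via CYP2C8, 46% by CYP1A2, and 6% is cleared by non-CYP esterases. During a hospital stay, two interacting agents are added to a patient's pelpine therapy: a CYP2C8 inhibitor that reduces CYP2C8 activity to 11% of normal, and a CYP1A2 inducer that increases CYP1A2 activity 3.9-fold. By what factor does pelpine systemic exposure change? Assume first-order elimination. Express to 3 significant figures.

0.524

CYP2C8: 0.48 × 0.11 = 0.0528
CYP1A2: 0.46 × 3.9 = 1.794
Other: 0.06 (unchanged)
Relative clearance = 0.0528 + 1.794 + 0.06 = 1.9068.
Net systemic exposure ratio = 1 / 1.9068 = 0.524.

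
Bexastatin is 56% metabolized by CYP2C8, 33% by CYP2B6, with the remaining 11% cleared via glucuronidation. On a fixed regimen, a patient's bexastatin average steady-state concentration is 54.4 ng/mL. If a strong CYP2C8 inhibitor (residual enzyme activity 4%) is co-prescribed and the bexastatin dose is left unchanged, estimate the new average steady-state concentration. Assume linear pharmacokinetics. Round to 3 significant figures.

CYP2C8: 0.56 × 0.04 = 0.0224
CYP2B6: 0.33 (unchanged)
Other: 0.11 (unchanged)
CL_new/CL_old = 0.0224 + 0.33 + 0.11 = 0.4624.
Average steady-state concentration ∝ 1/CL, so new value = 54.4 / 0.4624 = 118 ng/mL.

118 ng/mL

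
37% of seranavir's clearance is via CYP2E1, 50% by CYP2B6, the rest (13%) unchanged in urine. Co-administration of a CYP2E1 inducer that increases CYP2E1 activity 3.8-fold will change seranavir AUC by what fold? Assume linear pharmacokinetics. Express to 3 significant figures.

The CYP2E1 pathway (37% of clearance) rises to 3.8× activity: 0.37 × 3.8 = 1.406.
CYP2B6 (50%) and the residual 13% are unaffected.
Relative clearance = 1.406 + 0.5 + 0.13 = 2.036.
AUC is inversely proportional to clearance, so the fold-change is 1 / 2.036 = 0.491.

0.491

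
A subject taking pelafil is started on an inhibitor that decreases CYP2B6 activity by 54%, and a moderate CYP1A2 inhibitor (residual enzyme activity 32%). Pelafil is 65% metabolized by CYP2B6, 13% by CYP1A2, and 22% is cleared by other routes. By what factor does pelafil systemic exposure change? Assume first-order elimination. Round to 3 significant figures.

The CYP2B6 pathway (65% of clearance) drops to 0.46× activity: 0.65 × 0.46 = 0.299.
The CYP1A2 pathway (13% of clearance) drops to 0.32× activity: 0.13 × 0.32 = 0.0416.
Non-CYP routes (22%) are unchanged.
Relative clearance = 0.299 + 0.0416 + 0.22 = 0.5606.
Net systemic exposure ratio = 1 / 0.5606 = 1.78.

1.78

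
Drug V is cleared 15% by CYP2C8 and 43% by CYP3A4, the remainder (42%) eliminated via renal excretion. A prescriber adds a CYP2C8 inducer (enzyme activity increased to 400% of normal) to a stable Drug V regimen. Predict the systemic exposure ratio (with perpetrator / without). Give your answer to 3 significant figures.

CYP2C8: 0.15 × 4 = 0.6
CYP3A4: 0.43 (unchanged)
Other: 0.42 (unchanged)
Relative clearance = 0.6 + 0.43 + 0.42 = 1.45.
Systemic exposure is inversely proportional to clearance, so the fold-change is 1 / 1.45 = 0.690.

0.690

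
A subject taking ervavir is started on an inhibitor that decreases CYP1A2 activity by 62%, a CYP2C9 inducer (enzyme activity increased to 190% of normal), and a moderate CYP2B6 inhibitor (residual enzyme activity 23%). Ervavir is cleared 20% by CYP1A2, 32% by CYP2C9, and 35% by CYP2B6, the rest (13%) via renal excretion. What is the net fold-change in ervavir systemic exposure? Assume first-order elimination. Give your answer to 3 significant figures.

The CYP1A2 pathway (20% of clearance) falls to 0.38× activity: 0.2 × 0.38 = 0.076.
The CYP2C9 pathway (32% of clearance) increases to 1.9× activity: 0.32 × 1.9 = 0.608.
The CYP2B6 pathway (35% of clearance) drops to 0.23× activity: 0.35 × 0.23 = 0.0805.
Non-CYP routes (13%) are unchanged.
CL_new/CL_old = 0.076 + 0.608 + 0.0805 + 0.13 = 0.8945.
Systemic exposure ∝ 1/CL: fold-change = 1 / 0.8945 = 1.12.

1.12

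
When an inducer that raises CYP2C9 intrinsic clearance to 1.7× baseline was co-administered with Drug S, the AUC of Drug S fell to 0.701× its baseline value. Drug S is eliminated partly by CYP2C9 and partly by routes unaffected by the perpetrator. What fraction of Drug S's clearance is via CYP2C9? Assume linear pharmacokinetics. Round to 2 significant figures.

CL'/CL = 1 / 0.701 = 1.427
1.7·fm + (1 − fm) = 1.427
fm = (1.427 − 1) / (1.7 − 1) = 0.61

0.61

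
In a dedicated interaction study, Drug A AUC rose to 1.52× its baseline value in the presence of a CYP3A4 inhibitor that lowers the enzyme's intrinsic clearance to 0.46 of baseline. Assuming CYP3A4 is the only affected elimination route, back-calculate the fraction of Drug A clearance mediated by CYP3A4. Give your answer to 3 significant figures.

0.634

Let fm be the CYP3A4 fraction. New clearance relative to baseline = fm × 0.46 + (1 − fm).
AUC ratio = 1 / (new CL fraction), so new CL fraction = 1 / 1.52 = 0.6579.
fm × 0.46 + 1 − fm = 0.6579  ⇒  fm × (0.46 − 1) = −0.3421  ⇒  fm = 0.634.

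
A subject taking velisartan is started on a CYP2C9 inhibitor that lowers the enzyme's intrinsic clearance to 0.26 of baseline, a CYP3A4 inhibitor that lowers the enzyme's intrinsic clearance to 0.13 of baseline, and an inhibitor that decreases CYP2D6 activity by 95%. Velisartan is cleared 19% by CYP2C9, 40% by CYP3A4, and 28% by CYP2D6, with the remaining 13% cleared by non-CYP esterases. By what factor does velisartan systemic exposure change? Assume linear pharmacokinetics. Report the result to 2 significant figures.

The CYP2C9 pathway (19% of clearance) falls to 0.26× activity: 0.19 × 0.26 = 0.0494.
The CYP3A4 pathway (40% of clearance) falls to 0.13× activity: 0.4 × 0.13 = 0.052.
The CYP2D6 pathway (28% of clearance) is reduced to 0.05× activity: 0.28 × 0.05 = 0.014.
Non-CYP routes (13%) are unchanged.
Relative clearance = 0.0494 + 0.052 + 0.014 + 0.13 = 0.2454.
Systemic exposure ∝ 1/CL: fold-change = 1 / 0.2454 = 4.1.

4.1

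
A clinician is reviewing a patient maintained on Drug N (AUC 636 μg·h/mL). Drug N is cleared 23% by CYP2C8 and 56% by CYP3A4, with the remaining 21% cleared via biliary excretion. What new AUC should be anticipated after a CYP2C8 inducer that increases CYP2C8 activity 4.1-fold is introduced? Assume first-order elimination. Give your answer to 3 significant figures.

371 μg·h/mL

The CYP2C8 pathway (23% of clearance) is boosted to 4.1× activity: 0.23 × 4.1 = 0.943.
CYP3A4 (56%) and the residual 21% are unaffected.
New clearance relative to baseline: 0.943 + 0.56 + 0.21 = 1.713.
AUC ∝ 1/CL, so new value = 636 / 1.713 = 371 μg·h/mL.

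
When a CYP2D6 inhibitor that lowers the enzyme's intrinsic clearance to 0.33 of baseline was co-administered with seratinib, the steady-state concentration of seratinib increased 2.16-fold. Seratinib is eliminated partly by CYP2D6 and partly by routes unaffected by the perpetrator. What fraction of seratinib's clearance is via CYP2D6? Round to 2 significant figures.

0.80

Let fm be the CYP2D6 fraction. New clearance relative to baseline = fm × 0.33 + (1 − fm).
Steady-state concentration ratio = 1 / (new CL fraction), so new CL fraction = 1 / 2.16 = 0.463.
fm × 0.33 + 1 − fm = 0.463  ⇒  fm × (0.33 − 1) = −0.537  ⇒  fm = 0.80.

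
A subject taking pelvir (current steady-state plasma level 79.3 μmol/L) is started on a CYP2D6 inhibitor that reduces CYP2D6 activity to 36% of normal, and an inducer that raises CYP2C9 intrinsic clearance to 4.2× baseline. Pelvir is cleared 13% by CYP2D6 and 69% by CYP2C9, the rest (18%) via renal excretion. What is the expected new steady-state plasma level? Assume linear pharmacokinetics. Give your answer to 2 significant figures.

25 μmol/L

The CYP2D6 pathway (13% of clearance) falls to 0.36× activity: 0.13 × 0.36 = 0.0468.
The CYP2C9 pathway (69% of clearance) increases to 4.2× activity: 0.69 × 4.2 = 2.898.
The remaining 18% of clearance is unaffected.
New clearance relative to baseline: 0.0468 + 2.898 + 0.18 = 3.1248.
Steady-state plasma level ∝ 1/CL: new value = 79.3 / 3.1248 = 25 μmol/L.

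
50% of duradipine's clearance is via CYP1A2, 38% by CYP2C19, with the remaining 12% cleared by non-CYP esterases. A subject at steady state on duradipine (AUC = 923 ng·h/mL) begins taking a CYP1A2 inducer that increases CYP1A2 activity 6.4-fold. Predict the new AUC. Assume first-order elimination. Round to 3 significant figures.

249 ng·h/mL

The CYP1A2 pathway (50% of clearance) increases to 6.4× activity: 0.5 × 6.4 = 3.2.
CYP2C19 (38%) and the residual 12% are unaffected.
New clearance relative to baseline: 3.2 + 0.38 + 0.12 = 3.7.
New AUC = baseline ÷ relative clearance = 923 / 3.7 = 249 ng·h/mL.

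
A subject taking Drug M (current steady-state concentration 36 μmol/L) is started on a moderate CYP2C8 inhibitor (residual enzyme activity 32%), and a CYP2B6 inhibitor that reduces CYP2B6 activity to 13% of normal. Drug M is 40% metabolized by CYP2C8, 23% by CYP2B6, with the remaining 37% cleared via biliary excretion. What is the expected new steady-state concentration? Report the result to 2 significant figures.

68 μmol/L

CYP2C8: 0.4 × 0.32 = 0.128
CYP2B6: 0.23 × 0.13 = 0.0299
Other: 0.37 (unchanged)
CL_new/CL_old = 0.128 + 0.0299 + 0.37 = 0.5279.
Steady-state concentration ∝ 1/CL: new value = 36 / 0.5279 = 68 μmol/L.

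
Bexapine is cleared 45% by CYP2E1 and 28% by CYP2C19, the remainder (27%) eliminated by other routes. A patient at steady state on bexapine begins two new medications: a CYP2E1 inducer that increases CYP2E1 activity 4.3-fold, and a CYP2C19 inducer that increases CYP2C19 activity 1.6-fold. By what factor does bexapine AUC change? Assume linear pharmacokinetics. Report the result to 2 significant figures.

0.38

The CYP2E1 pathway (45% of clearance) is boosted to 4.3× activity: 0.45 × 4.3 = 1.935.
The CYP2C19 pathway (28% of clearance) rises to 1.6× activity: 0.28 × 1.6 = 0.448.
The remaining 27% of clearance is unaffected.
New clearance relative to baseline: 1.935 + 0.448 + 0.27 = 2.653.
AUC ∝ 1/CL: fold-change = 1 / 2.653 = 0.38.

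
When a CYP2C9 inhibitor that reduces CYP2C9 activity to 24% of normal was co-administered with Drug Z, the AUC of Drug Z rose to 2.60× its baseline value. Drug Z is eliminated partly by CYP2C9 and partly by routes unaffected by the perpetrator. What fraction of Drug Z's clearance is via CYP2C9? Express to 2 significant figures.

0.81

CL'/CL = 1 / 2.60 = 0.3846
0.24·fm + (1 − fm) = 0.3846
fm = (0.3846 − 1) / (0.24 − 1) = 0.81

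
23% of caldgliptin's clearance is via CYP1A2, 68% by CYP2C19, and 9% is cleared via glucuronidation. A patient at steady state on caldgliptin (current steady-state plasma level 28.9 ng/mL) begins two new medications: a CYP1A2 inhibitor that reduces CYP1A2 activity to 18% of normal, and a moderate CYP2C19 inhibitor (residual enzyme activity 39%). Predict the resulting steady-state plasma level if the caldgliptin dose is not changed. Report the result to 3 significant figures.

The CYP1A2 pathway (23% of clearance) is reduced to 0.18× activity: 0.23 × 0.18 = 0.0414.
The CYP2C19 pathway (68% of clearance) drops to 0.39× activity: 0.68 × 0.39 = 0.2652.
Non-CYP routes (9%) are unchanged.
New clearance relative to baseline: 0.0414 + 0.2652 + 0.09 = 0.3966.
Steady-state plasma level ∝ 1/CL: new value = 28.9 / 0.3966 = 72.9 ng/mL.

72.9 ng/mL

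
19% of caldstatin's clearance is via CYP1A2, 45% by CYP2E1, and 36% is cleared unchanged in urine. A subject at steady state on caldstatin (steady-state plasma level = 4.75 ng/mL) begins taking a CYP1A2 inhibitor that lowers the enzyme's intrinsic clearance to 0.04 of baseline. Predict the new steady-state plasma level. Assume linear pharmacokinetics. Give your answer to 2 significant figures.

5.8 ng/mL

CYP1A2: 0.19 × 0.04 = 0.0076
CYP2E1: 0.45 (unchanged)
Other: 0.36 (unchanged)
Relative clearance = 0.0076 + 0.45 + 0.36 = 0.8176.
With dosing unchanged, steady-state plasma level scales as 1/CL: 4.75 / 0.8176 = 5.8 ng/mL.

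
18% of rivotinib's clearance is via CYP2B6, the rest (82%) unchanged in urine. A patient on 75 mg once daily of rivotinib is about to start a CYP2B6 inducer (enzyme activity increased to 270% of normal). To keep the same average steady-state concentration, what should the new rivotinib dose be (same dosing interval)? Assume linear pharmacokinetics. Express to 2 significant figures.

CYP2B6: 0.18 × 2.7 = 0.486
Other: 0.82 (unchanged)
CL_new/CL_old = 0.486 + 0.82 = 1.306.
To maintain the same steady-state level, dose must scale with clearance: new dose = 75 × 1.306 = 98 mg.

98 mg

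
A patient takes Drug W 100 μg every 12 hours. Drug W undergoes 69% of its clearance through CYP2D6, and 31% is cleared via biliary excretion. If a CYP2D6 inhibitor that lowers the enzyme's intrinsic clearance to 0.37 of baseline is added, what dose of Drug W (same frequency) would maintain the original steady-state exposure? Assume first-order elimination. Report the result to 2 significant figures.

The CYP2D6 pathway (69% of clearance) drops to 0.37× activity: 0.69 × 0.37 = 0.2553.
Non-CYP routes (31%) are unchanged.
CL_new/CL_old = 0.2553 + 0.31 = 0.5653.
Exposure is unchanged when dose changes in proportion to clearance. New dose = 100 μg × 0.5653 = 57 μg.

57 μg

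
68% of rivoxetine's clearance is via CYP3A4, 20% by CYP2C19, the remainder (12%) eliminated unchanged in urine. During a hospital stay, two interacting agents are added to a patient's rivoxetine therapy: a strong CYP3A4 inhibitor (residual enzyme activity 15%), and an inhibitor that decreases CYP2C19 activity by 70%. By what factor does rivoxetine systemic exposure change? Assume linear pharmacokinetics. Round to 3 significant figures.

CYP3A4: 0.68 × 0.15 = 0.102
CYP2C19: 0.2 × 0.3 = 0.06
Other: 0.12 (unchanged)
CL_new/CL_old = 0.102 + 0.06 + 0.12 = 0.282.
Because systemic exposure varies inversely with clearance, the combined effect is 1 / 0.282 = 3.55.

3.55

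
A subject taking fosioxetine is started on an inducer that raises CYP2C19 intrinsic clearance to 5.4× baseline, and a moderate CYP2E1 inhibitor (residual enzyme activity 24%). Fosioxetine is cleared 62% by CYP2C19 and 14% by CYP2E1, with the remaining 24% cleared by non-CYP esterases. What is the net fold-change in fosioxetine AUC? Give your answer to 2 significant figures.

The CYP2C19 pathway (62% of clearance) rises to 5.4× activity: 0.62 × 5.4 = 3.348.
The CYP2E1 pathway (14% of clearance) falls to 0.24× activity: 0.14 × 0.24 = 0.0336.
The remaining 24% of clearance is unaffected.
Relative clearance = 3.348 + 0.0336 + 0.24 = 3.6216.
AUC ∝ 1/CL: fold-change = 1 / 3.6216 = 0.28.

0.28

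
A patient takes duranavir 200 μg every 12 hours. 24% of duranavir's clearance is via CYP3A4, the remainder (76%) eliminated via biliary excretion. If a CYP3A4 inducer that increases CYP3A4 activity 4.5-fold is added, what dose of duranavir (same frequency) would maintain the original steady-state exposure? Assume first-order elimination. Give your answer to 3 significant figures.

The CYP3A4 pathway (24% of clearance) increases to 4.5× activity: 0.24 × 4.5 = 1.08.
The remaining 76% of clearance is unaffected.
CL_new/CL_old = 1.08 + 0.76 = 1.84.
Css,avg = (dose rate)/CL, so holding Css fixed requires dose ∝ CL: 200 × 1.84 = 368 μg.

368 μg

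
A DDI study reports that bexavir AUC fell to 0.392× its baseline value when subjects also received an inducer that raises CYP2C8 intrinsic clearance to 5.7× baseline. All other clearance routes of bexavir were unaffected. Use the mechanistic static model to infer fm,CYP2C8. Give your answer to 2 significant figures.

0.33

Call the CYP2C8 fraction fm. After the interaction, CL_new/CL_old = fm × 5.7 + (1 − fm).
AUC ratio = 1 / (new CL fraction), so new CL fraction = 1 / 0.392 = 2.551.
fm × 5.7 + 1 − fm = 2.551  ⇒  fm × (5.7 − 1) = 1.551  ⇒  fm = 0.33.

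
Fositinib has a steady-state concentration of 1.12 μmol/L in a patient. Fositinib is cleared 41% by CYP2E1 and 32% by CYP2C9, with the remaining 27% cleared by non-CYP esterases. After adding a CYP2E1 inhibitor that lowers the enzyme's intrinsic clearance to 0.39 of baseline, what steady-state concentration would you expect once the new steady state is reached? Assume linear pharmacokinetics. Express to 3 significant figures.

The CYP2E1 pathway (41% of clearance) drops to 0.39× activity: 0.41 × 0.39 = 0.1599.
CYP2C9 (32%) and the residual 27% are unaffected.
Relative clearance = 0.1599 + 0.32 + 0.27 = 0.7499.
With dosing unchanged, steady-state concentration scales as 1/CL: 1.12 / 0.7499 = 1.49 μmol/L.

1.49 μmol/L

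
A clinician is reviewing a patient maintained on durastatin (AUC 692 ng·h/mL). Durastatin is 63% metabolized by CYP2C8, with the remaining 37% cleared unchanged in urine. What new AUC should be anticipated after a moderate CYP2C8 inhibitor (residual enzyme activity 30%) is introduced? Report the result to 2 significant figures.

1.2 × 10³ ng·h/mL

CYP2C8: 0.63 × 0.3 = 0.189
Other: 0.37 (unchanged)
CL_new/CL_old = 0.189 + 0.37 = 0.559.
AUC ∝ 1/CL, so new value = 692 / 0.559 = 1.2 × 10³ ng·h/mL.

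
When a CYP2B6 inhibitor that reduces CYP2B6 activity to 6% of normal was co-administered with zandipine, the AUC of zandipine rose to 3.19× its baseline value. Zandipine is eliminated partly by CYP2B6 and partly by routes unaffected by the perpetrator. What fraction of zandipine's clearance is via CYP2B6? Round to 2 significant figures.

Call the CYP2B6 fraction fm. After the interaction, CL_new/CL_old = fm × 0.06 + (1 − fm).
AUC ratio = 1 / (new CL fraction), so new CL fraction = 1 / 3.19 = 0.3135.
fm × 0.06 + 1 − fm = 0.3135  ⇒  fm × (0.06 − 1) = −0.6865  ⇒  fm = 0.73.

0.73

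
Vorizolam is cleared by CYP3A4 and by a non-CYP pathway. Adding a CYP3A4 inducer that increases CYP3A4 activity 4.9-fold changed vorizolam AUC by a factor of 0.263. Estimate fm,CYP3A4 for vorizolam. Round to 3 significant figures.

Write x for the fraction cleared via CYP3A4. The observed AUC change means clearance rose to 1/0.263 = 3.802 of baseline.
Only the CYP3A4 route changed, so 3.802 = x·4.9 + (1 − x), giving x = 0.719.

0.719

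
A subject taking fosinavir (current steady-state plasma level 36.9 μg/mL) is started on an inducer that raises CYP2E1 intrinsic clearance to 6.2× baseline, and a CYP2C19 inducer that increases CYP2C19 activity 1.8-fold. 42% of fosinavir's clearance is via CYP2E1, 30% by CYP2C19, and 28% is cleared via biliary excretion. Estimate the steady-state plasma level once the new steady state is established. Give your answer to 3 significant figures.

CYP2E1: 0.42 × 6.2 = 2.604
CYP2C19: 0.3 × 1.8 = 0.54
Other: 0.28 (unchanged)
New clearance relative to baseline: 2.604 + 0.54 + 0.28 = 3.424.
New steady-state plasma level = 36.9 / 3.424 = 10.8 μg/mL (concentration scales inversely with clearance).

10.8 μg/mL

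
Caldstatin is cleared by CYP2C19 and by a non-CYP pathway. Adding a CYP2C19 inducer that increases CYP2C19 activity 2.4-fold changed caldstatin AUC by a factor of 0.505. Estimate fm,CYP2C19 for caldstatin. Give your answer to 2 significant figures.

Let fm be the CYP2C19 fraction. New clearance relative to baseline = fm × 2.4 + (1 − fm).
AUC ratio = 1 / (new CL fraction), so new CL fraction = 1 / 0.505 = 1.98.
fm × 2.4 + 1 − fm = 1.98  ⇒  fm × (2.4 − 1) = 0.9802  ⇒  fm = 0.70.

0.70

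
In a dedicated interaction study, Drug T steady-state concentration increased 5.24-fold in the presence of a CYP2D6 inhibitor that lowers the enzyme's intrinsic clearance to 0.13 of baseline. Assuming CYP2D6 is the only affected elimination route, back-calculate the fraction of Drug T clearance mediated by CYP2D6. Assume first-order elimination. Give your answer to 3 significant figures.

0.930

Call the CYP2D6 fraction fm. After the interaction, CL_new/CL_old = fm × 0.13 + (1 − fm).
Steady-state concentration ratio = 1 / (new CL fraction), so new CL fraction = 1 / 5.24 = 0.1908.
fm × 0.13 + 1 − fm = 0.1908  ⇒  fm × (0.13 − 1) = −0.8092  ⇒  fm = 0.930.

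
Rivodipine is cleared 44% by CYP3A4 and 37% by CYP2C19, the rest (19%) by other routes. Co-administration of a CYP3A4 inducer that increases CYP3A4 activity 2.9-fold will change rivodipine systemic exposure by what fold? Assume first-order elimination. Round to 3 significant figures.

0.545

The CYP3A4 pathway (44% of clearance) is boosted to 2.9× activity: 0.44 × 2.9 = 1.276.
CYP2C19 (37%) and the residual 19% are unaffected.
Relative clearance = 1.276 + 0.37 + 0.19 = 1.836.
Systemic exposure is inversely proportional to clearance, so the fold-change is 1 / 1.836 = 0.545.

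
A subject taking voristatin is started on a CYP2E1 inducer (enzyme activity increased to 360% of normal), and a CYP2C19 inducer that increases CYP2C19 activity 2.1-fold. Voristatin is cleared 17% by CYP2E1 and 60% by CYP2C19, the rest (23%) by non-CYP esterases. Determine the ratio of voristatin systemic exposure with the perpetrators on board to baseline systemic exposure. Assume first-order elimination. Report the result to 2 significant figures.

0.48

The CYP2E1 pathway (17% of clearance) rises to 3.6× activity: 0.17 × 3.6 = 0.612.
The CYP2C19 pathway (60% of clearance) increases to 2.1× activity: 0.6 × 2.1 = 1.26.
Non-CYP routes (23%) are unchanged.
CL_new/CL_old = 0.612 + 1.26 + 0.23 = 2.102.
Because systemic exposure varies inversely with clearance, the combined effect is 1 / 2.102 = 0.48.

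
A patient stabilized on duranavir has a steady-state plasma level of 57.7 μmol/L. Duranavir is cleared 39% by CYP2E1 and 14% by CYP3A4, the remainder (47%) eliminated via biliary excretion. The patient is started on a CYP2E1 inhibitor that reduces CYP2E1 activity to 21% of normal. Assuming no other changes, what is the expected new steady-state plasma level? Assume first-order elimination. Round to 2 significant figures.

83 μmol/L

The CYP2E1 pathway (39% of clearance) falls to 0.21× activity: 0.39 × 0.21 = 0.0819.
CYP3A4 (14%) and the residual 47% are unaffected.
Relative clearance = 0.0819 + 0.14 + 0.47 = 0.6919.
With dosing unchanged, steady-state plasma level scales as 1/CL: 57.7 / 0.6919 = 83 μmol/L.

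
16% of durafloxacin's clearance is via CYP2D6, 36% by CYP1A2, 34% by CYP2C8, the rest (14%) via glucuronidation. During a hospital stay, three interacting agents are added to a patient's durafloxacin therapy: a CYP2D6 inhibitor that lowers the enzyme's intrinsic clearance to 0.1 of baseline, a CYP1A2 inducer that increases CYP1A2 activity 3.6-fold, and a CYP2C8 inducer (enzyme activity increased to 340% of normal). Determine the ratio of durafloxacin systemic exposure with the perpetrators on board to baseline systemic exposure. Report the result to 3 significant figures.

0.383

The CYP2D6 pathway (16% of clearance) falls to 0.1× activity: 0.16 × 0.1 = 0.016.
The CYP1A2 pathway (36% of clearance) increases to 3.6× activity: 0.36 × 3.6 = 1.296.
The CYP2C8 pathway (34% of clearance) increases to 3.4× activity: 0.34 × 3.4 = 1.156.
Non-CYP routes (14%) are unchanged.
CL_new/CL_old = 0.016 + 1.296 + 1.156 + 0.14 = 2.608.
Because systemic exposure varies inversely with clearance, the combined effect is 1 / 2.608 = 0.383.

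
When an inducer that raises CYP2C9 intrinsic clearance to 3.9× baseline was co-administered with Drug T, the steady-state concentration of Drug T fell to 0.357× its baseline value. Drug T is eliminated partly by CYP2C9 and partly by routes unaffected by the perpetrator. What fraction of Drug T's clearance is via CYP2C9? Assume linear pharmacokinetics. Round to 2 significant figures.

Let fm be the CYP2C9 fraction. New clearance relative to baseline = fm × 3.9 + (1 − fm).
Steady-state concentration ratio = 1 / (new CL fraction), so new CL fraction = 1 / 0.357 = 2.801.
fm × 3.9 + 1 − fm = 2.801  ⇒  fm × (3.9 − 1) = 1.801  ⇒  fm = 0.62.

0.62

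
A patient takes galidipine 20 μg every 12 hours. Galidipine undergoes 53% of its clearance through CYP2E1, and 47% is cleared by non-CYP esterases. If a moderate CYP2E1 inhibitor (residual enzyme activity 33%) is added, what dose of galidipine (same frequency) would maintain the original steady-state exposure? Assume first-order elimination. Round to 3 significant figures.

12.9 μg

The CYP2E1 pathway (53% of clearance) falls to 0.33× activity: 0.53 × 0.33 = 0.1749.
The remaining 47% of clearance is unaffected.
New clearance relative to baseline: 0.1749 + 0.47 = 0.6449.
Css,avg = (dose rate)/CL, so holding Css fixed requires dose ∝ CL: 20 × 0.6449 = 12.9 μg.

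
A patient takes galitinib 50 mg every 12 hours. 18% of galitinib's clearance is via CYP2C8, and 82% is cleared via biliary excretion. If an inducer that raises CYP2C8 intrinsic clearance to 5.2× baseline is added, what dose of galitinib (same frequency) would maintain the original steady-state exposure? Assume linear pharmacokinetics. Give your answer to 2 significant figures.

CYP2C8: 0.18 × 5.2 = 0.936
Other: 0.82 (unchanged)
Relative clearance = 0.936 + 0.82 = 1.756.
Exposure is unchanged when dose changes in proportion to clearance. New dose = 50 mg × 1.756 = 88 mg.

88 mg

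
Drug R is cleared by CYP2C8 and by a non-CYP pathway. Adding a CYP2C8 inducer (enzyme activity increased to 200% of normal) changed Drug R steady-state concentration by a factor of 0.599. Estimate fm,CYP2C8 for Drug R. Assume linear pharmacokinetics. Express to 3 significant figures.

Let fm be the CYP2C8 fraction. New clearance relative to baseline = fm × 2 + (1 − fm).
Steady-state concentration ratio = 1 / (new CL fraction), so new CL fraction = 1 / 0.599 = 1.669.
fm × 2 + 1 − fm = 1.669  ⇒  fm × (2 − 1) = 0.6694  ⇒  fm = 0.669.

0.669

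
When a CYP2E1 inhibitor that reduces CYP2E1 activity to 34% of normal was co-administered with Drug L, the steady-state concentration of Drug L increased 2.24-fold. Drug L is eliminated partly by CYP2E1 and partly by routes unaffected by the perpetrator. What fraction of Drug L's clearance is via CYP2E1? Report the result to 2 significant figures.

Write x for the fraction cleared via CYP2E1. The observed steady-state concentration change means clearance fell to 1/2.24 = 0.4464 of baseline.
Setting x·0.34 + (1 − x) = 0.4464 and solving: x = (0.4464 − 1)/(0.34 − 1) = 0.84.

0.84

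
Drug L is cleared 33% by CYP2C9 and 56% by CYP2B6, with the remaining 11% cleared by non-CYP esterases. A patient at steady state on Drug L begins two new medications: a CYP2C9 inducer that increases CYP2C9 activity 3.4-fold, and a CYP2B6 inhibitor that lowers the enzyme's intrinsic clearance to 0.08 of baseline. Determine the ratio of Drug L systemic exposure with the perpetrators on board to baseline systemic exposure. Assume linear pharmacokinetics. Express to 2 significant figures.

0.78

The CYP2C9 pathway (33% of clearance) is boosted to 3.4× activity: 0.33 × 3.4 = 1.122.
The CYP2B6 pathway (56% of clearance) drops to 0.08× activity: 0.56 × 0.08 = 0.0448.
The remaining 11% of clearance is unaffected.
CL_new/CL_old = 1.122 + 0.0448 + 0.11 = 1.2768.
Systemic exposure ∝ 1/CL: fold-change = 1 / 1.2768 = 0.78.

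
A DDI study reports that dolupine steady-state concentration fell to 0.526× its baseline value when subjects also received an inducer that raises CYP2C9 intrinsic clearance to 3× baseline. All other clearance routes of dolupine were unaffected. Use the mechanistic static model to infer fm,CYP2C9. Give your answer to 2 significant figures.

0.45

Call the CYP2C9 fraction fm. After the interaction, CL_new/CL_old = fm × 3 + (1 − fm).
Steady-state concentration ratio = 1 / (new CL fraction), so new CL fraction = 1 / 0.526 = 1.901.
fm × 3 + 1 − fm = 1.901  ⇒  fm × (3 − 1) = 0.9011  ⇒  fm = 0.45.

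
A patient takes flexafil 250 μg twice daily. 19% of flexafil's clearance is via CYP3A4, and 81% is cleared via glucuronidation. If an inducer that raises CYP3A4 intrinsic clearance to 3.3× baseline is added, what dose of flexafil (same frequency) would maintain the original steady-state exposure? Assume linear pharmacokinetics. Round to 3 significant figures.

359 μg

The CYP3A4 pathway (19% of clearance) is boosted to 3.3× activity: 0.19 × 3.3 = 0.627.
Non-CYP routes (81%) are unchanged.
CL_new/CL_old = 0.627 + 0.81 = 1.437.
Css,avg = (dose rate)/CL, so holding Css fixed requires dose ∝ CL: 250 × 1.437 = 359 μg.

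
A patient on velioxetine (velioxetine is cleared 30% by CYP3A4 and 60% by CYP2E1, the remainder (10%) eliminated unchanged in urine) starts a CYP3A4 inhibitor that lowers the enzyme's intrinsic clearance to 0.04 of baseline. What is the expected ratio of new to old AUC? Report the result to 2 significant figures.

1.4

The CYP3A4 pathway (30% of clearance) falls to 0.04× activity: 0.3 × 0.04 = 0.012.
CYP2E1 (60%) and the residual 10% are unaffected.
CL_new/CL_old = 0.012 + 0.6 + 0.1 = 0.712.
Since AUC ∝ 1/CL, the ratio is 1 / 0.712 = 1.4.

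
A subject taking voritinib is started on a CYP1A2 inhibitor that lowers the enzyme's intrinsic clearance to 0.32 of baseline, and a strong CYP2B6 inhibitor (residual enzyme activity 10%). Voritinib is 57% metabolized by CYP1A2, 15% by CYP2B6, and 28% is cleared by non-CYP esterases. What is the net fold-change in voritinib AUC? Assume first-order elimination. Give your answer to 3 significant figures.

CYP1A2: 0.57 × 0.32 = 0.1824
CYP2B6: 0.15 × 0.1 = 0.015
Other: 0.28 (unchanged)
New clearance relative to baseline: 0.1824 + 0.015 + 0.28 = 0.4774.
Because AUC varies inversely with clearance, the combined effect is 1 / 0.4774 = 2.09.

2.09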